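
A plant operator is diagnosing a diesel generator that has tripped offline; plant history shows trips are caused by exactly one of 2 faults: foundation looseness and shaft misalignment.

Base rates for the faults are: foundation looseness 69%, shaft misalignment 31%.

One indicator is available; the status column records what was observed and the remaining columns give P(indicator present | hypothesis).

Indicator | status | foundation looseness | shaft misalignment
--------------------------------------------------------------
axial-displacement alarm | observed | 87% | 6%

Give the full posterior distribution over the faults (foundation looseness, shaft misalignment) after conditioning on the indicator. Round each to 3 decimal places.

Multiply each prior by the likelihood of the indicator:
  foundation looseness: 0.69 × 0.87 = 0.6003
  shaft misalignment: 0.31 × 0.06 = 0.0186
Normalizing constant Z = 0.6003 + 0.0186 = 0.6189.
P(foundation looseness | evidence) = 0.6003 / 0.6189 ≈ 0.970
P(shaft misalignment | evidence) = 0.0186 / 0.6189 ≈ 0.030

0.970, 0.030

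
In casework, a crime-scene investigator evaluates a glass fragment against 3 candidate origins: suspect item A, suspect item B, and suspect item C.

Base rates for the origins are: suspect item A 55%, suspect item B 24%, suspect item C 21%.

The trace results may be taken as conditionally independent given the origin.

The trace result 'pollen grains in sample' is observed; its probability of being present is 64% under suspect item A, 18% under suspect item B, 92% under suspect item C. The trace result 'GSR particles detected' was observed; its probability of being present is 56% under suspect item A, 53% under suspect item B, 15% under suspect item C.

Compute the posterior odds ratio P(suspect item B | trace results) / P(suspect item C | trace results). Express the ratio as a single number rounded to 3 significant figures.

0.790

The normalizing constant cancels in an odds ratio, so compute prior × likelihood for the two hypotheses only:
  suspect item B: 0.24 × 0.18 × 0.53 = 0.022896
  suspect item C: 0.21 × 0.92 × 0.15 = 0.02898
Odds(suspect item B : suspect item C) = 0.022896 / 0.02898 ≈ 0.790.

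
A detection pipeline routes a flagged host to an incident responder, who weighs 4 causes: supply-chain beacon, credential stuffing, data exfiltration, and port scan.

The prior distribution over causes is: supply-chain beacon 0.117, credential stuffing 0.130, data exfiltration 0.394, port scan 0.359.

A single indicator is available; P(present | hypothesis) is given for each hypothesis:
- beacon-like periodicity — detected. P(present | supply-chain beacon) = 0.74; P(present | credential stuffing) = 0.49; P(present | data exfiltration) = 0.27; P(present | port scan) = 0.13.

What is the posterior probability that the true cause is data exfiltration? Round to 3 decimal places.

By Bayes' rule, the unnormalized weight for each hypothesis is prior × likelihood:
  supply-chain beacon: 0.117 × 0.74 = 0.08658
  credential stuffing: 0.130 × 0.49 = 0.0637
  data exfiltration: 0.394 × 0.27 = 0.10638
  port scan: 0.359 × 0.13 = 0.04667
Normalizing constant Z = 0.08658 + 0.0637 + 0.10638 + 0.04667 = 0.30333.
P(data exfiltration | evidence) = 0.10638 / 0.30333 ≈ 0.351.

0.351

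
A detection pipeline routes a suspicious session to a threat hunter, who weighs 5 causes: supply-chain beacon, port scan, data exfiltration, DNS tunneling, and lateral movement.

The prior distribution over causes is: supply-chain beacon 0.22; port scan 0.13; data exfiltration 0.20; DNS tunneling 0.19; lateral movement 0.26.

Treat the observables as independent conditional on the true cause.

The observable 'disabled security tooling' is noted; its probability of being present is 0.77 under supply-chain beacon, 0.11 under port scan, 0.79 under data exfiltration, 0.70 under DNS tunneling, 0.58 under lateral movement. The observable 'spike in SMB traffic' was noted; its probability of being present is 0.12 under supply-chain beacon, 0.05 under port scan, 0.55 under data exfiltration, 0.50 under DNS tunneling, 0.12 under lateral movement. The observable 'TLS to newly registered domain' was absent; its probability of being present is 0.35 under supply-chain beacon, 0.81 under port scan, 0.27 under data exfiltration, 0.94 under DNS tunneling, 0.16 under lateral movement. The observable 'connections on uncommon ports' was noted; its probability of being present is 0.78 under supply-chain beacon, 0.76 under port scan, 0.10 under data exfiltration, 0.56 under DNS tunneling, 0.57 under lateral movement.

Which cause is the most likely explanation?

supply-chain beacon

By Bayes' rule with conditional independence, the unnormalized weight for each hypothesis is prior × ∏ likelihoods (using 1 − P(present | H) for each absent observable):
  supply-chain beacon: 0.22 × 0.77 × 0.12 × (1 − 0.35) × 0.78 = 0.010306
  port scan: 0.13 × 0.11 × 0.05 × (1 − 0.81) × 0.76 = 0.00010325
  data exfiltration: 0.20 × 0.79 × 0.55 × (1 − 0.27) × 0.10 = 0.0063437
  DNS tunneling: 0.19 × 0.70 × 0.50 × (1 − 0.94) × 0.56 = 0.0022344
  lateral movement: 0.26 × 0.58 × 0.12 × (1 − 0.16) × 0.57 = 0.0086644
Normalizing constant Z = 0.010306 + 0.00010325 + 0.0063437 + 0.0022344 + 0.0086644 = 0.027652.
P(supply-chain beacon | evidence) ≈ 0.010306 / 0.027652 ≈ 0.373
P(port scan | evidence) ≈ 0.00010325 / 0.027652 ≈ 0.004
P(data exfiltration | evidence) ≈ 0.0063437 / 0.027652 ≈ 0.229
P(DNS tunneling | evidence) ≈ 0.0022344 / 0.027652 ≈ 0.081
P(lateral movement | evidence) ≈ 0.0086644 / 0.027652 ≈ 0.313
The largest is 0.373, so supply-chain beacon is most probable.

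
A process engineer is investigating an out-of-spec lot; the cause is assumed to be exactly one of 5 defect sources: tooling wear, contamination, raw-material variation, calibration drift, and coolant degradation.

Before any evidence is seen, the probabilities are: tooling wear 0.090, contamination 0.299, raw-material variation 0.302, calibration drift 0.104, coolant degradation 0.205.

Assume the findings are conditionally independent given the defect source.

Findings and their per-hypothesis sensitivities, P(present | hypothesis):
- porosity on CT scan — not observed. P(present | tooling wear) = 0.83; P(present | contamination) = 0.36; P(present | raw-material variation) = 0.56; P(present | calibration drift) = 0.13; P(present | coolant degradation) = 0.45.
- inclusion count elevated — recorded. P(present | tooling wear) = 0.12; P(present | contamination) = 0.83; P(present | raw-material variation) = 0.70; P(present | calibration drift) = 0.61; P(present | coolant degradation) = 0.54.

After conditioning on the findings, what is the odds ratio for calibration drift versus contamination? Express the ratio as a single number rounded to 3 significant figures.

0.347

Posterior odds equal prior odds times the likelihood ratio; only the two competing hypotheses matter (using 1 − P(present | H) for each absent finding).
  calibration drift: 0.104 × (1 − 0.13) × 0.61 = 0.055193
  contamination: 0.299 × (1 − 0.36) × 0.83 = 0.15883
Posterior odds = 0.055193 / 0.15883 ≈ 0.347.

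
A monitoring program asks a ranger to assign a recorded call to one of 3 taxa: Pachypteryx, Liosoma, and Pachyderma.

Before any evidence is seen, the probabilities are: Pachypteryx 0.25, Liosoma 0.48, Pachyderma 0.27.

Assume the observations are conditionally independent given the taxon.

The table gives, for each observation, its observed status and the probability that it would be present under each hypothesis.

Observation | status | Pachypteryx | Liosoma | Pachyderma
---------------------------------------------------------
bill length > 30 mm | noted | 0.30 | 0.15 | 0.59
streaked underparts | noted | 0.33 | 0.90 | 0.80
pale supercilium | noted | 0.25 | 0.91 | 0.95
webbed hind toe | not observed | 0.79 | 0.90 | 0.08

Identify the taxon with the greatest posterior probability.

Pachyderma

For each hypothesis, the unnormalized posterior weight is prior × product of the observation likelihoods (using 1 − P(present | H) for each absent observation):
  Pachypteryx: 0.25 × 0.30 × 0.33 × 0.25 × (1 − 0.79) = 0.0012994
  Liosoma: 0.48 × 0.15 × 0.90 × 0.91 × (1 − 0.90) = 0.0058968
  Pachyderma: 0.27 × 0.59 × 0.80 × 0.95 × (1 − 0.08) = 0.11138
The unnormalized weights sum to 0.11858.
P(Pachypteryx | evidence) ≈ 0.0012994 / 0.11858 ≈ 0.011
P(Liosoma | evidence) ≈ 0.0058968 / 0.11858 ≈ 0.050
P(Pachyderma | evidence) ≈ 0.11138 / 0.11858 ≈ 0.939
The largest is 0.939, so Pachyderma is most probable.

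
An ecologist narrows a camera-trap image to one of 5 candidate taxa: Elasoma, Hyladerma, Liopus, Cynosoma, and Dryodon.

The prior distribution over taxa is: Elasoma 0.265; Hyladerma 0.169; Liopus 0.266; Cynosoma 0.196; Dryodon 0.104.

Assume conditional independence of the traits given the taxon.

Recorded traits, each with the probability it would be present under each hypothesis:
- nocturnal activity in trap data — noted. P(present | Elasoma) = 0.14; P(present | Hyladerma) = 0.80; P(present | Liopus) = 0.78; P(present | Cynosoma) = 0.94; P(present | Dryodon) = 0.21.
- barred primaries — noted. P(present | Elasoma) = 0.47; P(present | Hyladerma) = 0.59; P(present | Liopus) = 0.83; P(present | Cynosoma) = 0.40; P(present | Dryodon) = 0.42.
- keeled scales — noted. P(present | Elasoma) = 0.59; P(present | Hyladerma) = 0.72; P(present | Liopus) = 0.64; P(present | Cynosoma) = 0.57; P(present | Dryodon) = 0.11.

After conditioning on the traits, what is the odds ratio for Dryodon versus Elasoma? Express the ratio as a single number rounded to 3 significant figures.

Posterior odds equal prior odds times the likelihood ratio; only the two competing hypotheses matter.
  Dryodon: 0.104 × 0.21 × 0.42 × 0.11 = 0.001009
  Elasoma: 0.265 × 0.14 × 0.47 × 0.59 = 0.010288
Odds(Dryodon : Elasoma) = 0.001009 / 0.010288 ≈ 0.0981.

0.0981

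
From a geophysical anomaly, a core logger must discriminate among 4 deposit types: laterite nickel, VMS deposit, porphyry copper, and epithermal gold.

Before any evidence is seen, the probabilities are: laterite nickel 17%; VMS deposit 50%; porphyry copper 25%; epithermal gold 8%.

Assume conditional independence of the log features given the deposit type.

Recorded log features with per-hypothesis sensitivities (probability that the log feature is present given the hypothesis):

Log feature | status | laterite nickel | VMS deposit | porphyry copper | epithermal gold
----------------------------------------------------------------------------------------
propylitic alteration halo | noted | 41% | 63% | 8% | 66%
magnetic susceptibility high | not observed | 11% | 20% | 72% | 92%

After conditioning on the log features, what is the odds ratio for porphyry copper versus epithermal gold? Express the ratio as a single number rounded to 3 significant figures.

1.33

The normalizing constant cancels in an odds ratio, so compute prior × likelihood for the two hypotheses only (using 1 − P(present | H) for each absent log feature):
  porphyry copper: 0.25 × 0.08 × (1 − 0.72) = 0.0056
  epithermal gold: 0.08 × 0.66 × (1 − 0.92) = 0.004224
Posterior odds = 0.0056 / 0.004224 ≈ 1.33.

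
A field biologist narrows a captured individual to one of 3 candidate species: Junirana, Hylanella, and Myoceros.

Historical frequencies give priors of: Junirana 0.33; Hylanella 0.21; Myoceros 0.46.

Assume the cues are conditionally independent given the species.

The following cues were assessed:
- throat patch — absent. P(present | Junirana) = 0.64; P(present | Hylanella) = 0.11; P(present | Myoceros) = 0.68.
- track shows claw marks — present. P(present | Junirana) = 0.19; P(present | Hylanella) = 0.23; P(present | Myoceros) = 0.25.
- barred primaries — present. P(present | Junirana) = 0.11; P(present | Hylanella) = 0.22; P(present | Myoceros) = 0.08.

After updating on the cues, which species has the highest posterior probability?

Hylanella

For each hypothesis, the unnormalized posterior weight is prior × product of the cue likelihoods (using 1 − P(present | H) for each absent cue):
  Junirana: 0.33 × (1 − 0.64) × 0.19 × 0.11 = 0.0024829
  Hylanella: 0.21 × (1 − 0.11) × 0.23 × 0.22 = 0.0094571
  Myoceros: 0.46 × (1 − 0.68) × 0.25 × 0.08 = 0.002944
Normalizing constant Z = 0.0024829 + 0.0094571 + 0.002944 = 0.014884.
P(Junirana | evidence) ≈ 0.0024829 / 0.014884 ≈ 0.167
P(Hylanella | evidence) ≈ 0.0094571 / 0.014884 ≈ 0.635
P(Myoceros | evidence) ≈ 0.002944 / 0.014884 ≈ 0.198
The largest is 0.635, so Hylanella is most probable.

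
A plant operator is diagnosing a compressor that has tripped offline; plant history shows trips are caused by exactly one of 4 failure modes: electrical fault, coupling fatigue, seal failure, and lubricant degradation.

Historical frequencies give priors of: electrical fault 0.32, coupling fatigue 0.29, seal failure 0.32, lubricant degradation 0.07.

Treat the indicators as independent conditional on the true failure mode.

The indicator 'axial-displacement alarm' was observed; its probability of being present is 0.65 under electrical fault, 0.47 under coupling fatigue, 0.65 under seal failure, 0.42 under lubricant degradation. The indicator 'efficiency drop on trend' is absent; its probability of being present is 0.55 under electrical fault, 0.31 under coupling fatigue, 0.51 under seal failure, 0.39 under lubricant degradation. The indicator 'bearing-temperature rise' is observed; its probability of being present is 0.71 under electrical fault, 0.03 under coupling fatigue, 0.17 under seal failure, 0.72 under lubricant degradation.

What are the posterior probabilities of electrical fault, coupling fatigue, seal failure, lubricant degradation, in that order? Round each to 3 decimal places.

0.668, 0.028, 0.174, 0.130

Multiply each prior by the joint likelihood of the indicator pattern (using 1 − P(present | H) for each absent indicator):
  electrical fault: 0.32 × 0.65 × (1 − 0.55) × 0.71 = 0.066456
  coupling fatigue: 0.29 × 0.47 × (1 − 0.31) × 0.03 = 0.0028214
  seal failure: 0.32 × 0.65 × (1 − 0.51) × 0.17 = 0.017326
  lubricant degradation: 0.07 × 0.42 × (1 − 0.39) × 0.72 = 0.012912
Marginal likelihood of the evidence = 0.099516.
P(electrical fault | evidence) = 0.066456 / 0.099516 ≈ 0.668
P(coupling fatigue | evidence) = 0.0028214 / 0.099516 ≈ 0.028
P(seal failure | evidence) = 0.017326 / 0.099516 ≈ 0.174
P(lubricant degradation | evidence) = 0.012912 / 0.099516 ≈ 0.130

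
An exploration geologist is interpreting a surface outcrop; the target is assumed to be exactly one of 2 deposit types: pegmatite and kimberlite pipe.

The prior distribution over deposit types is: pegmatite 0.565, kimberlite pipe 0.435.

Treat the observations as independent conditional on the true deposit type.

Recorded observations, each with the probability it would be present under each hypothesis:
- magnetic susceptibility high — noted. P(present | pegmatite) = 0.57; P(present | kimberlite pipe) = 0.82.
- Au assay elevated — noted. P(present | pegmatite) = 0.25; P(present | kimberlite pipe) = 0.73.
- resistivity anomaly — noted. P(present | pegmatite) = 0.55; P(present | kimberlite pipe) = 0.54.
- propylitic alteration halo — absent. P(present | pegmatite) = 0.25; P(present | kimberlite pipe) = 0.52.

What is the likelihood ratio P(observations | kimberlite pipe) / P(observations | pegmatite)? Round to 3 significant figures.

2.64

The Bayes factor is the ratio of the joint likelihoods of the evidence pattern under the two hypotheses (using 1 − P(present | H) for each absent observation).
  kimberlite pipe: 0.82 × 0.73 × 0.54 × (1 − 0.52) = 0.15516
  pegmatite: 0.57 × 0.25 × 0.55 × (1 − 0.25) = 0.058781
Bayes factor = 0.15516 / 0.058781 ≈ 2.64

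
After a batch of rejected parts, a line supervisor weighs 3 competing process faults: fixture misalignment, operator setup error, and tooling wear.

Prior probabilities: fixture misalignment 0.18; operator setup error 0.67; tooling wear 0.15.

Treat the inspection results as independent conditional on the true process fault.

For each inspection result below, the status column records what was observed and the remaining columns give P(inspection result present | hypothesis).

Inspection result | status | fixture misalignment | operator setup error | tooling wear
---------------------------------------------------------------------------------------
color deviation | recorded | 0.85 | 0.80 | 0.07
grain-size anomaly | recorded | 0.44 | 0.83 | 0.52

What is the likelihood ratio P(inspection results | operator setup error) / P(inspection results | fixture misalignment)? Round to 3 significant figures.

1.78

The Bayes factor is the ratio of the joint likelihoods of the inspection result pattern under the two hypotheses.
  operator setup error: 0.80 × 0.83 = 0.664
  fixture misalignment: 0.85 × 0.44 = 0.374
Bayes factor = 0.664 / 0.374 ≈ 1.78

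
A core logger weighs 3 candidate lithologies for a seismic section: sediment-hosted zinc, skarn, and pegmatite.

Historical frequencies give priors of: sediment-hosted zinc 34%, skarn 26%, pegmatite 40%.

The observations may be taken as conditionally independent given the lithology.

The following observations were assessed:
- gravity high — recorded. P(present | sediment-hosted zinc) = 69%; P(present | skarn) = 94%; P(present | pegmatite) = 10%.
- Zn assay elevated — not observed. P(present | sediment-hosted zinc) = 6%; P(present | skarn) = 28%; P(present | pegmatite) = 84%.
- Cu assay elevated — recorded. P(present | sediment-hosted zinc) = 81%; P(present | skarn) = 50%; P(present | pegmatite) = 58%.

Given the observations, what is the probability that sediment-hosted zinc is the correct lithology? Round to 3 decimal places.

0.661

Multiply each prior by the joint likelihood of the evidence pattern (using 1 − P(present | H) for each absent observation):
  sediment-hosted zinc: 0.34 × 0.69 × (1 − 0.06) × 0.81 = 0.17862
  skarn: 0.26 × 0.94 × (1 − 0.28) × 0.50 = 0.087984
  pegmatite: 0.40 × 0.10 × (1 − 0.84) × 0.58 = 0.003712
The unnormalized weights sum to 0.27032.
P(sediment-hosted zinc | evidence) = 0.17862 / 0.27032 ≈ 0.661.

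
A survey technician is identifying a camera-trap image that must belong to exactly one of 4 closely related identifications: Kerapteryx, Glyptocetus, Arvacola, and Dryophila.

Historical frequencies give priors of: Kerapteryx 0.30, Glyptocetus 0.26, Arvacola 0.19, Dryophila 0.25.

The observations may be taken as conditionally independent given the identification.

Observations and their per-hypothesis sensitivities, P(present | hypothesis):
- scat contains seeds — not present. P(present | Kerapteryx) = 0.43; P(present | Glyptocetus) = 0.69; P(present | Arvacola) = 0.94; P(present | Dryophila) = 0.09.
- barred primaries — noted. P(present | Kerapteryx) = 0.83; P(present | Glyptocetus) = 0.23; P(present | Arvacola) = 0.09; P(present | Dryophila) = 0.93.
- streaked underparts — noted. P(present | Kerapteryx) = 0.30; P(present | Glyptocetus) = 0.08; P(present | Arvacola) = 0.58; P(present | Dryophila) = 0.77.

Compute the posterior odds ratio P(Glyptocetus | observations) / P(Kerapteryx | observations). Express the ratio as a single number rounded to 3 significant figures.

Unnormalized posterior weight (prior times the observation likelihoods) for each of the two hypotheses (using 1 − P(present | H) for each absent observation):
  Glyptocetus: 0.26 × (1 − 0.69) × 0.23 × 0.08 = 0.001483
  Kerapteryx: 0.30 × (1 − 0.43) × 0.83 × 0.30 = 0.042579
Odds(Glyptocetus : Kerapteryx) = 0.001483 / 0.042579 ≈ 0.0348.

0.0348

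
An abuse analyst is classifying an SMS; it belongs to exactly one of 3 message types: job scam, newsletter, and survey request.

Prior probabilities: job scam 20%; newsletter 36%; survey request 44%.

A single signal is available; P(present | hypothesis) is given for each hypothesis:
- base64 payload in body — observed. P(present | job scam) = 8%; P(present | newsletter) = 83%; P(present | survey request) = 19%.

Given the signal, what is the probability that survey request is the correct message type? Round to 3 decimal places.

By Bayes' rule, the unnormalized weight for each hypothesis is prior × likelihood:
  job scam: 0.20 × 0.08 = 0.016
  newsletter: 0.36 × 0.83 = 0.2988
  survey request: 0.44 × 0.19 = 0.0836
Marginal likelihood of the evidence = 0.3984.
P(survey request | evidence) = 0.0836 / 0.3984 ≈ 0.210.

0.210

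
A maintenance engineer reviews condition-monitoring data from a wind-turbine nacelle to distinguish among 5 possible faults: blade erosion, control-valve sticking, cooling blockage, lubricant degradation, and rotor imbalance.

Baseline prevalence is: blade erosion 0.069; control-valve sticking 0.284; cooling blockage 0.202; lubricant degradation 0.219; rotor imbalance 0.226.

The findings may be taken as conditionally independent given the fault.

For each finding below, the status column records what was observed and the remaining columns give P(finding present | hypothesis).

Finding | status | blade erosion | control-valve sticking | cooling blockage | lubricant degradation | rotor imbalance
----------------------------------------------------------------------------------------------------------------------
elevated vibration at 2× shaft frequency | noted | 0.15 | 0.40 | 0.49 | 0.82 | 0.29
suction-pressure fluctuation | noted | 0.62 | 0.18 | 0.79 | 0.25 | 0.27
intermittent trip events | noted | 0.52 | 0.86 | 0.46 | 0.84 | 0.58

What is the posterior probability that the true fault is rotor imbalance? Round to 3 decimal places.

0.098

Multiply each prior by the joint likelihood of the evidence pattern:
  blade erosion: 0.069 × 0.15 × 0.62 × 0.52 = 0.0033368
  control-valve sticking: 0.284 × 0.40 × 0.18 × 0.86 = 0.017585
  cooling blockage: 0.202 × 0.49 × 0.79 × 0.46 = 0.035969
  lubricant degradation: 0.219 × 0.82 × 0.25 × 0.84 = 0.037712
  rotor imbalance: 0.226 × 0.29 × 0.27 × 0.58 = 0.010264
Normalizing constant Z = 0.0033368 + 0.017585 + 0.035969 + 0.037712 + 0.010264 = 0.10487.
P(rotor imbalance | evidence) = 0.010264 / 0.10487 ≈ 0.098.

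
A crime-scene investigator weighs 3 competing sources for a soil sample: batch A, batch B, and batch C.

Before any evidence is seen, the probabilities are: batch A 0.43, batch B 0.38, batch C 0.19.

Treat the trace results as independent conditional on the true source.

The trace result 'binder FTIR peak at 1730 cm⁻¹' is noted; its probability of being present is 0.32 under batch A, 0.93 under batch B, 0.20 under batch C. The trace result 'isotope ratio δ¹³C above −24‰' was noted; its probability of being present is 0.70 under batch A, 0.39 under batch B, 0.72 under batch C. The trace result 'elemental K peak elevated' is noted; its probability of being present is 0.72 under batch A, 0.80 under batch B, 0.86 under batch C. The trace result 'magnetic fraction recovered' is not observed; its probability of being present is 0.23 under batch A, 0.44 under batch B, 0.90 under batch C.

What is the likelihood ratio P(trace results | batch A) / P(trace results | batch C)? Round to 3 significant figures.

The Bayes factor is the ratio of the joint likelihoods of the trace result pattern under the two hypotheses (using 1 − P(present | H) for each absent trace result).
  batch A: 0.32 × 0.70 × 0.72 × (1 − 0.23) = 0.12419
  batch C: 0.20 × 0.72 × 0.86 × (1 − 0.90) = 0.012384
Bayes factor = 0.12419 / 0.012384 ≈ 10.0

10.0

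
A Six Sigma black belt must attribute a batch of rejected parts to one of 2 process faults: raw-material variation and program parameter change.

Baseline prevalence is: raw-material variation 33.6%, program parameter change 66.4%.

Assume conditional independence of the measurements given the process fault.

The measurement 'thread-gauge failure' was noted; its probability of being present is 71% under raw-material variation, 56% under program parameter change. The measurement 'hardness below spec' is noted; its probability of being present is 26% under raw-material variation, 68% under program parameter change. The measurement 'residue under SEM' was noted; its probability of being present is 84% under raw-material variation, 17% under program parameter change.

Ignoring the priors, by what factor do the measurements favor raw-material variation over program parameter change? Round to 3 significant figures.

2.40

Joint likelihood of the measurement pattern under each hypothesis:
  raw-material variation: 0.71 × 0.26 × 0.84 = 0.15506
  program parameter change: 0.56 × 0.68 × 0.17 = 0.064736
Bayes factor = 0.15506 / 0.064736 ≈ 2.40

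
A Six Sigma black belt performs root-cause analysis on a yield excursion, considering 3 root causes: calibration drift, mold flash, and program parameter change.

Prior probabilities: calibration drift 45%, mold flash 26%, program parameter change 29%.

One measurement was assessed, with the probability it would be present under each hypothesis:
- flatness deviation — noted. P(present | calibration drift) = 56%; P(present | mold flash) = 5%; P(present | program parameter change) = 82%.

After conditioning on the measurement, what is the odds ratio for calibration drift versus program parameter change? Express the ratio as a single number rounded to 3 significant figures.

The normalizing constant cancels in an odds ratio, so compute prior × likelihood for the two hypotheses only:
  calibration drift: 0.45 × 0.56 = 0.252
  program parameter change: 0.29 × 0.82 = 0.2378
Posterior odds = 0.252 / 0.2378 ≈ 1.06.

1.06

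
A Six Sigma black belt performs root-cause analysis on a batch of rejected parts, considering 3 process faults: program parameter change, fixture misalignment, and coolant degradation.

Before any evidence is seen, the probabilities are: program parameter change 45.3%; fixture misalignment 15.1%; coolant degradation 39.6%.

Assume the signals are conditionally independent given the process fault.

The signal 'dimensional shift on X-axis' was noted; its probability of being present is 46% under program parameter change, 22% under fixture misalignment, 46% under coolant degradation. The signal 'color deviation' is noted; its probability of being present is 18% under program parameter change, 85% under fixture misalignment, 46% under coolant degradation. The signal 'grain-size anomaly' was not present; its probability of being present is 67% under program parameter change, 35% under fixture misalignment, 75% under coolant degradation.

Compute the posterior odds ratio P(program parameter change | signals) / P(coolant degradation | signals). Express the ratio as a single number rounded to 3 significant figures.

The normalizing constant cancels in an odds ratio, so compute prior × likelihood for the two hypotheses only (using 1 − P(present | H) for each absent signal):
  program parameter change: 0.453 × 0.46 × 0.18 × (1 − 0.67) = 0.012378
  coolant degradation: 0.396 × 0.46 × 0.46 × (1 − 0.75) = 0.020948
Odds(program parameter change : coolant degradation) = 0.012378 / 0.020948 ≈ 0.591.

0.591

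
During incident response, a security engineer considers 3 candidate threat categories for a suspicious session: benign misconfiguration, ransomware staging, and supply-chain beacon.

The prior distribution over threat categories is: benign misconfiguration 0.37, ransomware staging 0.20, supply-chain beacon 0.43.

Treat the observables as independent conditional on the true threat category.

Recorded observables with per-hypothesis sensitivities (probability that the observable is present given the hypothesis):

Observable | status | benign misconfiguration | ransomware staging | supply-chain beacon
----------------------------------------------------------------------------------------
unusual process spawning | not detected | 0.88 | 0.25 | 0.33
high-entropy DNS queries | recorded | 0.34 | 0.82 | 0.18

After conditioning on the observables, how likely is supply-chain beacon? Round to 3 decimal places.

0.273

By Bayes' rule with conditional independence, the unnormalized weight for each hypothesis is prior × ∏ likelihoods (using 1 − P(present | H) for each absent observable):
  benign misconfiguration: 0.37 × (1 − 0.88) × 0.34 = 0.015096
  ransomware staging: 0.20 × (1 − 0.25) × 0.82 = 0.123
  supply-chain beacon: 0.43 × (1 − 0.33) × 0.18 = 0.051858
The unnormalized weights sum to 0.18995.
P(supply-chain beacon | evidence) = 0.051858 / 0.18995 ≈ 0.273.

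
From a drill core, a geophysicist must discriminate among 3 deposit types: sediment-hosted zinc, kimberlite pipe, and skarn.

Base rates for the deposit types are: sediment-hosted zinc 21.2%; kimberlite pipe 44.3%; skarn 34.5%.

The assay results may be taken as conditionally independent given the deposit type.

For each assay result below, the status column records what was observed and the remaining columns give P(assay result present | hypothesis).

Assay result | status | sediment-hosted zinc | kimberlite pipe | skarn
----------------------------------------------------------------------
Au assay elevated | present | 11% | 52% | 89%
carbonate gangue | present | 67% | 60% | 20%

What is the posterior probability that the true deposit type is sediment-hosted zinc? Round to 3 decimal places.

0.073

By Bayes' rule with conditional independence, the unnormalized weight for each hypothesis is prior × ∏ likelihoods:
  sediment-hosted zinc: 0.212 × 0.11 × 0.67 = 0.015624
  kimberlite pipe: 0.443 × 0.52 × 0.60 = 0.13822
  skarn: 0.345 × 0.89 × 0.20 = 0.06141
Marginal likelihood of the evidence = 0.21525.
P(sediment-hosted zinc | evidence) = 0.015624 / 0.21525 ≈ 0.073.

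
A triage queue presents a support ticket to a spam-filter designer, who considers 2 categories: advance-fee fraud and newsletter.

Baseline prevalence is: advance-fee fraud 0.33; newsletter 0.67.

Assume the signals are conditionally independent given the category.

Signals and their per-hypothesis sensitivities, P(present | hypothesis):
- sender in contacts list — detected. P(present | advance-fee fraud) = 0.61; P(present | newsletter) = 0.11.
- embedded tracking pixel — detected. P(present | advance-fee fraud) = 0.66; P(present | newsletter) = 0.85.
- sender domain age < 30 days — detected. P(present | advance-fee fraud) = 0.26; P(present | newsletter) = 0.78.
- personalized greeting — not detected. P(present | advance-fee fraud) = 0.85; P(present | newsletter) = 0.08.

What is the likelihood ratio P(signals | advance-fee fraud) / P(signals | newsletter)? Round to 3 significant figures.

0.234

Joint likelihood of the signal pattern under each hypothesis (using 1 − P(present | H) for each absent signal):
  advance-fee fraud: 0.61 × 0.66 × 0.26 × (1 − 0.85) = 0.015701
  newsletter: 0.11 × 0.85 × 0.78 × (1 − 0.08) = 0.067096
Bayes factor = 0.015701 / 0.067096 ≈ 0.234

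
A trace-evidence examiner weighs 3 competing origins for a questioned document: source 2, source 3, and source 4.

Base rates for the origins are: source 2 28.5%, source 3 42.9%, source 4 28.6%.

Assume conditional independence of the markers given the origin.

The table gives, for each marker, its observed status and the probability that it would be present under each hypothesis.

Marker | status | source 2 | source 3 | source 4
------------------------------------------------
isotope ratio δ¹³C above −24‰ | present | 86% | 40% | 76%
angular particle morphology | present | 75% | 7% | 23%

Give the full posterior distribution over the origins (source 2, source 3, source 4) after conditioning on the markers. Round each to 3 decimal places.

0.748, 0.049, 0.203

Multiply each prior by the joint likelihood of the marker pattern:
  source 2: 0.285 × 0.86 × 0.75 = 0.18382
  source 3: 0.429 × 0.40 × 0.07 = 0.012012
  source 4: 0.286 × 0.76 × 0.23 = 0.049993
The unnormalized weights sum to 0.24583.
P(source 2 | evidence) = 0.18382 / 0.24583 ≈ 0.748
P(source 3 | evidence) = 0.012012 / 0.24583 ≈ 0.049
P(source 4 | evidence) = 0.049993 / 0.24583 ≈ 0.203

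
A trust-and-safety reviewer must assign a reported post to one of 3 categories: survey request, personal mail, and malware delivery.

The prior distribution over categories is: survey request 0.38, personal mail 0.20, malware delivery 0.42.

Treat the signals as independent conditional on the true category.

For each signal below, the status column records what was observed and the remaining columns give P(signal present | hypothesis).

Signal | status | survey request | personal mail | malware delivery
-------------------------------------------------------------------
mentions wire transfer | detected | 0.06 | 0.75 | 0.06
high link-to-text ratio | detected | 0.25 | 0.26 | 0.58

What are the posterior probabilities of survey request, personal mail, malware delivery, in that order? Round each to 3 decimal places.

0.096, 0.657, 0.246

By Bayes' rule with conditional independence, the unnormalized weight for each hypothesis is prior × ∏ likelihoods:
  survey request: 0.38 × 0.06 × 0.25 = 0.0057
  personal mail: 0.20 × 0.75 × 0.26 = 0.039
  malware delivery: 0.42 × 0.06 × 0.58 = 0.014616
Normalizing constant Z = 0.0057 + 0.039 + 0.014616 = 0.059316.
P(survey request | evidence) = 0.0057 / 0.059316 ≈ 0.096
P(personal mail | evidence) = 0.039 / 0.059316 ≈ 0.657
P(malware delivery | evidence) = 0.014616 / 0.059316 ≈ 0.246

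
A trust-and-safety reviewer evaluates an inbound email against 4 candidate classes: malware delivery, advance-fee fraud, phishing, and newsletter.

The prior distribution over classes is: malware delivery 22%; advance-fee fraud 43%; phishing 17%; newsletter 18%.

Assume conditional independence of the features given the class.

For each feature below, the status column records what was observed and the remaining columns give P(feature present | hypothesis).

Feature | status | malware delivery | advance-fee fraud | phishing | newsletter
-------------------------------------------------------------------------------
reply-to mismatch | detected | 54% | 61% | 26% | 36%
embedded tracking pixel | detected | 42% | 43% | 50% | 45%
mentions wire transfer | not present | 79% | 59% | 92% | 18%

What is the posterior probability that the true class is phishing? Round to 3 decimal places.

By Bayes' rule with conditional independence, the unnormalized weight for each hypothesis is prior × ∏ likelihoods (using 1 − P(present | H) for each absent feature):
  malware delivery: 0.22 × 0.54 × 0.42 × (1 − 0.79) = 0.010478
  advance-fee fraud: 0.43 × 0.61 × 0.43 × (1 − 0.59) = 0.046243
  phishing: 0.17 × 0.26 × 0.50 × (1 − 0.92) = 0.001768
  newsletter: 0.18 × 0.36 × 0.45 × (1 − 0.18) = 0.023911
Normalizing constant Z = 0.010478 + 0.046243 + 0.001768 + 0.023911 = 0.082401.
P(phishing | evidence) = 0.001768 / 0.082401 ≈ 0.021.

0.021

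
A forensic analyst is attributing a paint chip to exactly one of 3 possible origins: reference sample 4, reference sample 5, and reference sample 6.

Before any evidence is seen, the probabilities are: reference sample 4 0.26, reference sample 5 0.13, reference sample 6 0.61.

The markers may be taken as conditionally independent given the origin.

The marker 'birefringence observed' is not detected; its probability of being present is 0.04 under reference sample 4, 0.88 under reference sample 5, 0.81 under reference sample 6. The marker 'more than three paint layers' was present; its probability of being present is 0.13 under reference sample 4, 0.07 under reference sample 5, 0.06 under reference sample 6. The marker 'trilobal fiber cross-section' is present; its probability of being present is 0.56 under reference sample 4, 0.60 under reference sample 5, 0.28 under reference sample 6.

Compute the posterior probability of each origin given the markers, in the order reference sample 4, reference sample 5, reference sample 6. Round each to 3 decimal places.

0.875, 0.032, 0.094

Multiply each prior by the joint likelihood of the marker pattern (using 1 − P(present | H) for each absent marker):
  reference sample 4: 0.26 × (1 − 0.04) × 0.13 × 0.56 = 0.018171
  reference sample 5: 0.13 × (1 − 0.88) × 0.07 × 0.60 = 0.0006552
  reference sample 6: 0.61 × (1 − 0.81) × 0.06 × 0.28 = 0.0019471
Normalizing constant Z = 0.018171 + 0.0006552 + 0.0019471 = 0.020773.
P(reference sample 4 | evidence) = 0.018171 / 0.020773 ≈ 0.875
P(reference sample 5 | evidence) = 0.0006552 / 0.020773 ≈ 0.032
P(reference sample 6 | evidence) = 0.0019471 / 0.020773 ≈ 0.094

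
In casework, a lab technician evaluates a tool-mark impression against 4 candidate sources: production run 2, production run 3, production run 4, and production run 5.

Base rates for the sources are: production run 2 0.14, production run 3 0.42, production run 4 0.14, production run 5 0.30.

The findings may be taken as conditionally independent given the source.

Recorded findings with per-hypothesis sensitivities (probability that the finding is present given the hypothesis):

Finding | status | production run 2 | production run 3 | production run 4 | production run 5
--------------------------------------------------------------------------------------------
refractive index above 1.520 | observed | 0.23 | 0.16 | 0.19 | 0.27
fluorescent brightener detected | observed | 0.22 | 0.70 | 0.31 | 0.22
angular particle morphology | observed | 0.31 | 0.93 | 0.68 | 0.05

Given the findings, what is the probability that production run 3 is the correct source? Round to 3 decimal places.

0.834

For each hypothesis, the unnormalized posterior weight is prior × product of the finding likelihoods:
  production run 2: 0.14 × 0.23 × 0.22 × 0.31 = 0.002196
  production run 3: 0.42 × 0.16 × 0.70 × 0.93 = 0.043747
  production run 4: 0.14 × 0.19 × 0.31 × 0.68 = 0.0056073
  production run 5: 0.30 × 0.27 × 0.22 × 0.05 = 0.000891
The unnormalized weights sum to 0.052442.
P(production run 3 | evidence) = 0.043747 / 0.052442 ≈ 0.834.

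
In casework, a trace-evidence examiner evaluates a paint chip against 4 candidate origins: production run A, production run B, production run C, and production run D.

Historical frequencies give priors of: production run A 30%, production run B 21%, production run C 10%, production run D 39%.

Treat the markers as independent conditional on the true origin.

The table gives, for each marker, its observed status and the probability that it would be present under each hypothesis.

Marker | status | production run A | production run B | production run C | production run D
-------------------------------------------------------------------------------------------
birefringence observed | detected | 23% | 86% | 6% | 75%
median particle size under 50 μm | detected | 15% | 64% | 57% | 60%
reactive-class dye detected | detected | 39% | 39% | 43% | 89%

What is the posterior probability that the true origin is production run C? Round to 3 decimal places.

By Bayes' rule with conditional independence, the unnormalized weight for each hypothesis is prior × ∏ likelihoods:
  production run A: 0.30 × 0.23 × 0.15 × 0.39 = 0.0040365
  production run B: 0.21 × 0.86 × 0.64 × 0.39 = 0.045078
  production run C: 0.10 × 0.06 × 0.57 × 0.43 = 0.0014706
  production run D: 0.39 × 0.75 × 0.60 × 0.89 = 0.1562
The unnormalized weights sum to 0.20678.
P(production run C | evidence) = 0.0014706 / 0.20678 ≈ 0.007.

0.007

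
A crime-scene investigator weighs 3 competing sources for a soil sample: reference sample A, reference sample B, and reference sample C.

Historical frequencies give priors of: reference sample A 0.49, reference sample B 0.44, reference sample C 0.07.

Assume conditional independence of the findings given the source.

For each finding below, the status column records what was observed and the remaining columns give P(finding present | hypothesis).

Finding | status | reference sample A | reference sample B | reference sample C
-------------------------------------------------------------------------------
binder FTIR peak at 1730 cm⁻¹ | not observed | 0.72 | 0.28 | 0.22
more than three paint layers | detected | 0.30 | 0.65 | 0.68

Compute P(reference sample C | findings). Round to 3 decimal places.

0.131

For each hypothesis, the unnormalized posterior weight is prior × product of the finding likelihoods (using 1 − P(present | H) for each absent finding):
  reference sample A: 0.49 × (1 − 0.72) × 0.30 = 0.04116
  reference sample B: 0.44 × (1 − 0.28) × 0.65 = 0.20592
  reference sample C: 0.07 × (1 − 0.22) × 0.68 = 0.037128
Marginal likelihood of the evidence = 0.28421.
P(reference sample C | evidence) = 0.037128 / 0.28421 ≈ 0.131.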